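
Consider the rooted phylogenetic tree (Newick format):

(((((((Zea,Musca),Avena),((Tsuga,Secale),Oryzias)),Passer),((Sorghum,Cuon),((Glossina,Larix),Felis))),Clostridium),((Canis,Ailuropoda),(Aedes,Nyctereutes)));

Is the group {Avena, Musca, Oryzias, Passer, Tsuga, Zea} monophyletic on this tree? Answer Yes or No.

No

The MRCA of the listed taxa subtends ((((Zea,Musca),Avena),((Tsuga,Secale),Oryzias)),Passer).
That clade also contains Secale, which is not in the proposed group, so the group is not monophyletic.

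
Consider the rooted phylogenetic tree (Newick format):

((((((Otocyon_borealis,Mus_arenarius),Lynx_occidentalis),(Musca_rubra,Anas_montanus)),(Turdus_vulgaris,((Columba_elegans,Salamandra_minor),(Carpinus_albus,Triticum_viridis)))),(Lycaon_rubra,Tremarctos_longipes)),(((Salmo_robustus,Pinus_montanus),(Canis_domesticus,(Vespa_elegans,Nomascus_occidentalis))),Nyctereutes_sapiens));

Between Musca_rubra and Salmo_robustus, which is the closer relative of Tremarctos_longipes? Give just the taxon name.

Musca_rubra

The MRCA of Tremarctos_longipes and Musca_rubra subtends (((((Otocyon_borealis,Mus_arenarius),Lynx_occidentalis),(Musca_rubra,Anas_montanus)),(Turdus_vulgaris,((Columba_elegans,Salamandra_minor),(Carpinus_albus,Triticum_viridis)))),(Lycaon_rubra,Tremarctos_longipes)) (12 taxa).
The MRCA of Tremarctos_longipes and Salmo_robustus is the root, subtending the entire tree (18 taxa).
The first is nested inside the second, so Tremarctos_longipes shares a more recent common ancestor with Musca_rubra.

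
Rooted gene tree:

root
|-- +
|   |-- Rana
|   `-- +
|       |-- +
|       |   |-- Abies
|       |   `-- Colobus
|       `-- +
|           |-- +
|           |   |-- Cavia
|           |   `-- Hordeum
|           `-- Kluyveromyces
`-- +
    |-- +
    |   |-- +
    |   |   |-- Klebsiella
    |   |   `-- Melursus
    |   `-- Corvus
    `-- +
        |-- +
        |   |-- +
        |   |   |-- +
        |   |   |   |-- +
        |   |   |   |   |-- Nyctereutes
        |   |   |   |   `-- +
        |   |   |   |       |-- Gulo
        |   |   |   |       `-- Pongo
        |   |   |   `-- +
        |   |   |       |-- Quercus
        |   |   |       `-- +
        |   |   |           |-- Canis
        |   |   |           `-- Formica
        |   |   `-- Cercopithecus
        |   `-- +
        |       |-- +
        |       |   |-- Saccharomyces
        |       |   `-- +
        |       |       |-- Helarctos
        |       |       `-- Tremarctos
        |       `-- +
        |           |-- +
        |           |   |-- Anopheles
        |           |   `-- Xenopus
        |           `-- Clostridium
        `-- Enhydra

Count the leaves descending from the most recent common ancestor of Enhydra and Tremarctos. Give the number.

14

The MRCA of Enhydra and Tremarctos is the node subtending (((((Nyctereutes,(Gulo,Pongo)),(Quercus,(Canis,Formica))),Cercopithecus),((Saccharomyces,(Helarctos,Tremarctos)),((Anopheles,Xenopus),Clostridium))),Enhydra).
That clade contains 14 terminal taxa: Anopheles, Canis, Cercopithecus, Clostridium, Enhydra, Formica, Gulo, Helarctos, Nyctereutes, Pongo, Quercus, Saccharomyces, Tremarctos, Xenopus.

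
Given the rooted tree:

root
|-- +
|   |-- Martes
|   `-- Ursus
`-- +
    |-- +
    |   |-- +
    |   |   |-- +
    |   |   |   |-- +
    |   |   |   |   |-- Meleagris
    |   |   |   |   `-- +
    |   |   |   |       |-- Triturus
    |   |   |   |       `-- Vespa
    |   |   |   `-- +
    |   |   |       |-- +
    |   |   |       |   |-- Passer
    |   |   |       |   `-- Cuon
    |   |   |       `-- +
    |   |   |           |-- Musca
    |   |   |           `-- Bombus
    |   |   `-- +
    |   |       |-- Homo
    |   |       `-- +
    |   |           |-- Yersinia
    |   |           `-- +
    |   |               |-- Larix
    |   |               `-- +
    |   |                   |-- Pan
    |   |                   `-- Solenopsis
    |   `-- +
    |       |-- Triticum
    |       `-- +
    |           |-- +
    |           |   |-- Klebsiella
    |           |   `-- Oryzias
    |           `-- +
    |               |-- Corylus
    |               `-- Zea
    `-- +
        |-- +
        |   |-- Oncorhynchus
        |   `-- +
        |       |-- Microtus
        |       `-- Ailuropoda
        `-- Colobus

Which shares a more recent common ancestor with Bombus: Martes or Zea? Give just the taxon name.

Zea

The MRCA of Bombus and Zea subtends ((((Meleagris,(Triturus,Vespa)),((Passer,Cuon),(Musca,Bombus))),(Homo,(Yersinia,(Larix,(Pan,Solenopsis))))),(Triticum,((Klebsiella,Oryzias),(Corylus,Zea)))) (17 taxa).
The MRCA of Bombus and Martes is the root, subtending the entire tree (23 taxa).
The first is nested inside the second, so Bombus shares a more recent common ancestor with Zea.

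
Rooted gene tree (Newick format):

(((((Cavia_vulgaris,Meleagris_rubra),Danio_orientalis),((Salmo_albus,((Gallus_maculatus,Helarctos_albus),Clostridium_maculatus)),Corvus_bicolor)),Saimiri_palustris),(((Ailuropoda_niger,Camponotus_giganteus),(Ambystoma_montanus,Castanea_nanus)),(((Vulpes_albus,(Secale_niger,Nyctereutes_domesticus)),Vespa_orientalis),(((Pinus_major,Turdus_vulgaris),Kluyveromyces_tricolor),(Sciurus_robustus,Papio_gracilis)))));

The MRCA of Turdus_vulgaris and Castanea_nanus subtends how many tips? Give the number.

13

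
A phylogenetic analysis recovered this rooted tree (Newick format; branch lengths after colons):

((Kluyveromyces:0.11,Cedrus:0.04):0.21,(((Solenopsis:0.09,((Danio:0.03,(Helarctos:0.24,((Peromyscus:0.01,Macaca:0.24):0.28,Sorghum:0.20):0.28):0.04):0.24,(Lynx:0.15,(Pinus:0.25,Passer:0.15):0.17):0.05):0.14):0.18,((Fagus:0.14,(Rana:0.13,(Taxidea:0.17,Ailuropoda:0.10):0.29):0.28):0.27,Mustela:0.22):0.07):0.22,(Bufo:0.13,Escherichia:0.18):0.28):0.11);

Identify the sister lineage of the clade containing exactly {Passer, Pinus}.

Lynx

The clade containing exactly {Passer, Pinus} attaches to the tree at the node subtending (Lynx,(Pinus,Passer)).
The other lineage descending from that same node — the sister group — is the single tip Lynx.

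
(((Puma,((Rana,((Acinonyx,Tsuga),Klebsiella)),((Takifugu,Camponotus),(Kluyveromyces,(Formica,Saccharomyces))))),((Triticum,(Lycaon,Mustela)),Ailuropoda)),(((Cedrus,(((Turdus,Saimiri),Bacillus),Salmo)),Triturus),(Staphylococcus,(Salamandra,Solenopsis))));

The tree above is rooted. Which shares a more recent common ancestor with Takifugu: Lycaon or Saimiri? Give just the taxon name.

The MRCA of Takifugu and Lycaon subtends ((Puma,((Rana,((Acinonyx,Tsuga),Klebsiella)),((Takifugu,Camponotus),(Kluyveromyces,(Formica,Saccharomyces))))),((Triticum,(Lycaon,Mustela)),Ailuropoda)) (14 taxa).
The MRCA of Takifugu and Saimiri is the root, subtending the entire tree (23 taxa).
The first is nested inside the second, so Takifugu shares a more recent common ancestor with Lycaon.

Lycaon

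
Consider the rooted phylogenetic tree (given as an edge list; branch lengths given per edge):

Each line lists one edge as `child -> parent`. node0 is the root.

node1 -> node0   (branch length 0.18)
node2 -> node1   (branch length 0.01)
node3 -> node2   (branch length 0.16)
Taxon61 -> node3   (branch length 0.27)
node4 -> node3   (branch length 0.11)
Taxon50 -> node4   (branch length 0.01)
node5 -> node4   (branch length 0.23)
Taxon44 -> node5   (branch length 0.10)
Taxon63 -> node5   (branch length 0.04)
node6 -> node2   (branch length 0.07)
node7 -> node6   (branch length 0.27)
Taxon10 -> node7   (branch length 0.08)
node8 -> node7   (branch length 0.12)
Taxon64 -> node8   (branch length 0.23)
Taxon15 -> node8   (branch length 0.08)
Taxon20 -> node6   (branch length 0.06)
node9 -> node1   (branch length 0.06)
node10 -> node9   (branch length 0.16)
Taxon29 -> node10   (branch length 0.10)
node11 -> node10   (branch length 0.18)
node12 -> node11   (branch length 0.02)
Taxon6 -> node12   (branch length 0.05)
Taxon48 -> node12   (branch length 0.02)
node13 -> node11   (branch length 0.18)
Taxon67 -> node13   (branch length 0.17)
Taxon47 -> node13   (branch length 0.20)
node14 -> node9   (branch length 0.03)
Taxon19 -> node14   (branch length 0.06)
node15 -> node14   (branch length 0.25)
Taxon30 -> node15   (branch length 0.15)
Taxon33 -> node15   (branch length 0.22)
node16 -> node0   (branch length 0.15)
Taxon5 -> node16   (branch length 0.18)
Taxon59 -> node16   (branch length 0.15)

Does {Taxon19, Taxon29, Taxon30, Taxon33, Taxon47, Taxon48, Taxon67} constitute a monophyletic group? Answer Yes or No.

No

The MRCA of the listed taxa subtends ((Taxon29,((Taxon6,Taxon48),(Taxon67,Taxon47))),(Taxon19,(Taxon30,Taxon33))).
That clade also contains Taxon6, which is not in the proposed group, so the group is not monophyletic.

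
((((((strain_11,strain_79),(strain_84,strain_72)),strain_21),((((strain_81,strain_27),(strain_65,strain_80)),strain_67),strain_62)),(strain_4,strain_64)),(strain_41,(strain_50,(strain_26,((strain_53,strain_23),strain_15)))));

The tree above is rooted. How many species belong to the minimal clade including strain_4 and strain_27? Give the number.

The MRCA of strain_4 and strain_27 is the node subtending (((((strain_11,strain_79),(strain_84,strain_72)),strain_21),((((strain_81,strain_27),(strain_65,strain_80)),strain_67),strain_62)),(strain_4,strain_64)).
That clade contains 13 terminal taxa: strain_11, strain_21, strain_27, strain_4, strain_62, strain_64, strain_65, strain_67, strain_72, strain_79, strain_80, strain_81, strain_84.

13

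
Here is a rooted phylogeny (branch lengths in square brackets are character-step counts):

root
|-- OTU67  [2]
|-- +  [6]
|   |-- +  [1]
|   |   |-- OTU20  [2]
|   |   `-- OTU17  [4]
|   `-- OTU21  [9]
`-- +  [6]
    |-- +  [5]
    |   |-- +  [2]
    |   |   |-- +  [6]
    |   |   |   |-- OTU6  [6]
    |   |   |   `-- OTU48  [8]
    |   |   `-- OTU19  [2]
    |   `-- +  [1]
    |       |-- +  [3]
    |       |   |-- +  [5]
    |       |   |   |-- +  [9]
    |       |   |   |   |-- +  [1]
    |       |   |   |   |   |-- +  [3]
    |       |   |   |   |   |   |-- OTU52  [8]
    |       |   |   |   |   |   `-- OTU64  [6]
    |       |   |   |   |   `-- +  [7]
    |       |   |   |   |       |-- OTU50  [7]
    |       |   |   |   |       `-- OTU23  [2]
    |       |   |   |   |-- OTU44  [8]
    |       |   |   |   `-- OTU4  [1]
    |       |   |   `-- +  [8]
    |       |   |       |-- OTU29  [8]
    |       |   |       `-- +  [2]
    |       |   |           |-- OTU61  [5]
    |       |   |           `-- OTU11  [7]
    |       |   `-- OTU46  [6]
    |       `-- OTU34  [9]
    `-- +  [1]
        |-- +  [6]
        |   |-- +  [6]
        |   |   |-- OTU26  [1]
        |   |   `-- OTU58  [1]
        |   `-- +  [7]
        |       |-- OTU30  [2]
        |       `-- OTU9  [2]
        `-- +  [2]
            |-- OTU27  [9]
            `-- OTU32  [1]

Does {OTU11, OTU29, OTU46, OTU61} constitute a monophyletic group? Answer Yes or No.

No

The MRCA of the listed taxa subtends (((((OTU52,OTU64),(OTU50,OTU23)),OTU44,OTU4),(OTU29,(OTU61,OTU11))),OTU46).
That clade also contains OTU23, OTU4, OTU44, OTU50, OTU52, OTU64, which are not in the proposed group, so the group is not monophyletic.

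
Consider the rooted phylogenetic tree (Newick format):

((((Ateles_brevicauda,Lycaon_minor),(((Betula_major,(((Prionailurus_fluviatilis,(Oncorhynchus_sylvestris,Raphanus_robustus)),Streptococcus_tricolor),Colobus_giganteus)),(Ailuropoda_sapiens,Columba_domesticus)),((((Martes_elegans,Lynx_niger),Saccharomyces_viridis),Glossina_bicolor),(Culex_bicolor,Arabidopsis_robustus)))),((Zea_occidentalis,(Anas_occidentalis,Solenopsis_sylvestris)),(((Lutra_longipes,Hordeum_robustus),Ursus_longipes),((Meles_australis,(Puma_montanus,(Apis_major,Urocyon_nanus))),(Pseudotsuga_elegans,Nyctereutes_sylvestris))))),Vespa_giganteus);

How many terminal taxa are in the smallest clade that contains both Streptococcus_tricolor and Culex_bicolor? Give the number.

14

The MRCA of Streptococcus_tricolor and Culex_bicolor is the node subtending (((Betula_major,(((Prionailurus_fluviatilis,(Oncorhynchus_sylvestris,Raphanus_robustus)),Streptococcus_tricolor),Colobus_giganteus)),(Ailuropoda_sapiens,Columba_domesticus)),((((Martes_elegans,Lynx_niger),Saccharomyces_viridis),Glossina_bicolor),(Culex_bicolor,Arabidopsis_robustus))).
That clade contains 14 terminal taxa: Ailuropoda_sapiens, Arabidopsis_robustus, Betula_major, Colobus_giganteus, Columba_domesticus, Culex_bicolor, Glossina_bicolor, Lynx_niger, Martes_elegans, Oncorhynchus_sylvestris, Prionailurus_fluviatilis, Raphanus_robustus, Saccharomyces_viridis, Streptococcus_tricolor.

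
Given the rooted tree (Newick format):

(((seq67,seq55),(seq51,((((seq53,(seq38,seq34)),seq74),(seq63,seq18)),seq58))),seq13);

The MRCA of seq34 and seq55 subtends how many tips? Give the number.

10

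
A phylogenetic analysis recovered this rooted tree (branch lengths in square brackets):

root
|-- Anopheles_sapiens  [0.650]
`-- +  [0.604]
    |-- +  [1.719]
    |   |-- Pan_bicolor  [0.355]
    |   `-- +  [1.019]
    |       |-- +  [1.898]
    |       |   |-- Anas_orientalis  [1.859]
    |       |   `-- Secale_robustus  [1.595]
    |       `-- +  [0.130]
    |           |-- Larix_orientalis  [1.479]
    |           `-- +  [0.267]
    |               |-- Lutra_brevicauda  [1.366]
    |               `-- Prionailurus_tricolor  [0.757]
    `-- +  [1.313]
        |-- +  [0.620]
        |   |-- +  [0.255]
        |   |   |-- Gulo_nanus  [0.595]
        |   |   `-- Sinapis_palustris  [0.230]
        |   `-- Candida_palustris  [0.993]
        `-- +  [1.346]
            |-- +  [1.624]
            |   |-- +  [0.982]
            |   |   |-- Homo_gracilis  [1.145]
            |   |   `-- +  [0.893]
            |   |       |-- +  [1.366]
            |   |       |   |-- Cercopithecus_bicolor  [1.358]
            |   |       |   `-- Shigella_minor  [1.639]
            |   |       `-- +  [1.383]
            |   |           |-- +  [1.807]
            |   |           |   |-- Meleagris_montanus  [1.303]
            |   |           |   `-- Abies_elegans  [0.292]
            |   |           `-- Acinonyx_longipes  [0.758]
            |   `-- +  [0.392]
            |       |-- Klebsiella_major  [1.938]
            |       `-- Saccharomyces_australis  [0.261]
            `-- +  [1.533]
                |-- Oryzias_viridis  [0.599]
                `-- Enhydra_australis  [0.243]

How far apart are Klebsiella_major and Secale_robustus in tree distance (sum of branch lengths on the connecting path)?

The path runs Klebsiella_major → … → MRCA → … → Secale_robustus; the MRCA is the node subtending ((Pan_bicolor,((Anas_orientalis,Secale_robustus),(Larix_orientalis,(Lutra_brevicauda,Prionailurus_tricolor)))),(((Gulo_nanus,Sinapis_palustris),Candida_palustris),(((Homo_gracilis,((Cercopithecus_bicolor,Shigella_minor),((Meleagris_montanus,Abies_elegans),Acinonyx_longipes))),(Klebsiella_major,Saccharomyces_australis)),(Oryzias_viridis,Enhydra_australis)))).
Branch lengths along that path: 1.938 + 0.392 + 1.624 + 1.346 + 1.313 + 1.719 + 1.019 + 1.898 + 1.595 = 12.844.

12.844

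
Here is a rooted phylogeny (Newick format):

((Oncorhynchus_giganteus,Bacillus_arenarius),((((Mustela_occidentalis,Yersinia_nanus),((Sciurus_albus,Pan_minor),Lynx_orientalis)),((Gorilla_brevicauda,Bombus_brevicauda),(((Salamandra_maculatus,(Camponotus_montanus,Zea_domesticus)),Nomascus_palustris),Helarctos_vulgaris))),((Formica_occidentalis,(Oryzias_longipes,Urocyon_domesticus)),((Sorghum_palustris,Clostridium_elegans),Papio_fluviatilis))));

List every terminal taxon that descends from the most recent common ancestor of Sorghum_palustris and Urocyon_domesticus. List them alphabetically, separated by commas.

Tracing Sorghum_palustris: it sits inside (Sorghum_palustris,Clostridium_elegans).
Tracing Urocyon_domesticus: it sits inside (Oryzias_longipes,Urocyon_domesticus).
The smallest clade enclosing both is ((Formica_occidentalis,(Oryzias_longipes,Urocyon_domesticus)),((Sorghum_palustris,Clostridium_elegans),Papio_fluviatilis)); the answer is its 6 terminal taxa in alphabetical order.

Clostridium_elegans, Formica_occidentalis, Oryzias_longipes, Papio_fluviatilis, Sorghum_palustris, Urocyon_domesticus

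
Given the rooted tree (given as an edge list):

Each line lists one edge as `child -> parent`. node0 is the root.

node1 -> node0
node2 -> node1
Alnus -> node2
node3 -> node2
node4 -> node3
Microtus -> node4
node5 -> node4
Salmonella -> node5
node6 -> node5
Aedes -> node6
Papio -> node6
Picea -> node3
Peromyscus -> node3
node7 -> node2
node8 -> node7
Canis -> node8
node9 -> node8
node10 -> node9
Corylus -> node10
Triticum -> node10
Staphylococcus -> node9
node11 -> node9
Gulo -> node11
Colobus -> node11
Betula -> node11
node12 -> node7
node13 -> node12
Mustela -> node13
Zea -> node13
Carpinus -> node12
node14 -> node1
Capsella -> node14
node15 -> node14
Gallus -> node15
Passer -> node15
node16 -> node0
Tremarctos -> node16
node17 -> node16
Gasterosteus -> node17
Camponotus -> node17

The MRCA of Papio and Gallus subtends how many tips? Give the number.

20

The MRCA of Papio and Gallus is the node subtending ((Alnus,((Microtus,(Salmonella,(Aedes,Papio))),Picea,Peromyscus),((Canis,((Corylus,Triticum),Staphylococcus,(Gulo,Colobus,Betula))),((Mustela,Zea),Carpinus))),(Capsella,(Gallus,Passer))).
That clade contains 20 terminal taxa: Aedes, Alnus, Betula, Canis, Capsella, Carpinus, Colobus, Corylus, Gallus, Gulo, Microtus, Mustela, Papio, Passer, Peromyscus, Picea, Salmonella, Staphylococcus, Triticum, Zea.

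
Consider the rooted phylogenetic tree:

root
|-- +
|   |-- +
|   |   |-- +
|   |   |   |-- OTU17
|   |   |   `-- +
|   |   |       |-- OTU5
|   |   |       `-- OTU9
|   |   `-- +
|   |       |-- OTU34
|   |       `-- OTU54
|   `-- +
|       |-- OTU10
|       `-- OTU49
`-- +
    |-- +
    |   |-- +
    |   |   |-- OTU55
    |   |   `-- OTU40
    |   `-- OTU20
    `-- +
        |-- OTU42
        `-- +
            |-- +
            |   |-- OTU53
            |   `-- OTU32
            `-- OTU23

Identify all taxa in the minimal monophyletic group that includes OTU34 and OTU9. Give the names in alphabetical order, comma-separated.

OTU17, OTU34, OTU5, OTU54, OTU9

Tracing OTU34: it sits inside (OTU34,OTU54).
Tracing OTU9: it sits inside (OTU5,OTU9).
The smallest clade enclosing both is ((OTU17,(OTU5,OTU9)),(OTU34,OTU54)); the answer is its 5 terminal taxa in alphabetical order.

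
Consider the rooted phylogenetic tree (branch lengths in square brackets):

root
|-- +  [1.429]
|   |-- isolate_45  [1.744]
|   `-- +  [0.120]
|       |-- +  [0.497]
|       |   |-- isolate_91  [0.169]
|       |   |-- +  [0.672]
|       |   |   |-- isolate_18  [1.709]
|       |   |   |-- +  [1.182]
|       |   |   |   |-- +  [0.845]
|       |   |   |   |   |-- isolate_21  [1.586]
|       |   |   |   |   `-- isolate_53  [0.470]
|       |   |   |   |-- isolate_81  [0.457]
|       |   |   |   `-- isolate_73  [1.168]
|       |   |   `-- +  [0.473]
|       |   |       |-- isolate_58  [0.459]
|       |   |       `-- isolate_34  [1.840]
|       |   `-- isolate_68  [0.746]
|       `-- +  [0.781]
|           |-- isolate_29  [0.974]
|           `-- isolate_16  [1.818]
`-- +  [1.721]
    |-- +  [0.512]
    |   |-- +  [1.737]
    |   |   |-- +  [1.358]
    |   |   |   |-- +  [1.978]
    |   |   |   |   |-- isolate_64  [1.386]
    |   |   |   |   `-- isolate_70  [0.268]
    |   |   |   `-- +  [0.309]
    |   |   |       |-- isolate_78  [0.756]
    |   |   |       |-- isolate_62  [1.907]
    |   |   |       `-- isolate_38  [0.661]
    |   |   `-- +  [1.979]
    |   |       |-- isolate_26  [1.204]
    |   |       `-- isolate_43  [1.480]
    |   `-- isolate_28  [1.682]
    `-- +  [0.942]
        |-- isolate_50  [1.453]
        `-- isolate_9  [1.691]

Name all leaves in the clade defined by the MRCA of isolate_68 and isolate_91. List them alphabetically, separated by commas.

isolate_18, isolate_21, isolate_34, isolate_53, isolate_58, isolate_68, isolate_73, isolate_81, isolate_91

Tracing isolate_68: it sits inside (isolate_91,(isolate_18,((isolate_21,isolate_53),isolate_81,isolate_73),(isolate_58,isolate_34)),isolate_68).
Tracing isolate_91: it sits inside (isolate_91,(isolate_18,((isolate_21,isolate_53),isolate_81,isolate_73),(isolate_58,isolate_34)),isolate_68).
The smallest clade enclosing both is (isolate_91,(isolate_18,((isolate_21,isolate_53),isolate_81,isolate_73),(isolate_58,isolate_34)),isolate_68); the answer is its 9 terminal taxa in alphabetical order.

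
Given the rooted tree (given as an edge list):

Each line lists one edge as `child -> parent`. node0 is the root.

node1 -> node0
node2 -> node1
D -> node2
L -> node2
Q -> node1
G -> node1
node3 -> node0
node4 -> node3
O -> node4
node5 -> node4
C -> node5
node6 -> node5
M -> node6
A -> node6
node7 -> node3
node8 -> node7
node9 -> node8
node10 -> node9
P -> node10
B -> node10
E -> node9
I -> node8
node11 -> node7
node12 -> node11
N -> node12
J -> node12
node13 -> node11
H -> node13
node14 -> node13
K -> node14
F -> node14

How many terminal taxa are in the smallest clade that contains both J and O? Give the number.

The MRCA of J and O is the node subtending ((O,(C,(M,A))),((((P,B),E),I),((N,J),(H,(K,F))))).
That clade contains 13 terminal taxa: A, B, C, E, F, H, I, J, K, M, N, O, P.

13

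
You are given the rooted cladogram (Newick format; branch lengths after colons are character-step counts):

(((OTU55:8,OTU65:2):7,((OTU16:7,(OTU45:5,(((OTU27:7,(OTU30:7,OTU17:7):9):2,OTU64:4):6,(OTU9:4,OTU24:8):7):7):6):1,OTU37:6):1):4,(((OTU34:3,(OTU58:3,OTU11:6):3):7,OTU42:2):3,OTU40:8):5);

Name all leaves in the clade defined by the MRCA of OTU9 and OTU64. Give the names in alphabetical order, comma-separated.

OTU17, OTU24, OTU27, OTU30, OTU64, OTU9

Tracing OTU9: it sits inside (OTU9,OTU24).
Tracing OTU64: it sits inside ((OTU27,(OTU30,OTU17)),OTU64).
The smallest clade enclosing both is (((OTU27,(OTU30,OTU17)),OTU64),(OTU9,OTU24)); the answer is its 6 terminal taxa in alphabetical order.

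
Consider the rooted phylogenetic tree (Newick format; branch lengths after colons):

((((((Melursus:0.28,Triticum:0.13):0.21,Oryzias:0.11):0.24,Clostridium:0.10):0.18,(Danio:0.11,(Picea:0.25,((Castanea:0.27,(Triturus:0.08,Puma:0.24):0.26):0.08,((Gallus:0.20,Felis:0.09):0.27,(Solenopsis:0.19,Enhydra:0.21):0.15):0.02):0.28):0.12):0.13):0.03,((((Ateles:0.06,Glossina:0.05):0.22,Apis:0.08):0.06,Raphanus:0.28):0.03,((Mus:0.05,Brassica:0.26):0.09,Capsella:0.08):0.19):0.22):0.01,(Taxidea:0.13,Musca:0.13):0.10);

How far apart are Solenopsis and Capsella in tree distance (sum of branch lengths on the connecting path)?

The path runs Solenopsis → … → MRCA → … → Capsella; the MRCA is the node subtending (((((Melursus,Triticum),Oryzias),Clostridium),(Danio,(Picea,((Castanea,(Triturus,Puma)),((Gallus,Felis),(Solenopsis,Enhydra)))))),((((Ateles,Glossina),Apis),Raphanus),((Mus,Brassica),Capsella))).
Branch lengths along that path: 0.19 + 0.15 + 0.02 + 0.28 + 0.12 + 0.13 + 0.03 + 0.22 + 0.19 + 0.08 = 1.41.

1.41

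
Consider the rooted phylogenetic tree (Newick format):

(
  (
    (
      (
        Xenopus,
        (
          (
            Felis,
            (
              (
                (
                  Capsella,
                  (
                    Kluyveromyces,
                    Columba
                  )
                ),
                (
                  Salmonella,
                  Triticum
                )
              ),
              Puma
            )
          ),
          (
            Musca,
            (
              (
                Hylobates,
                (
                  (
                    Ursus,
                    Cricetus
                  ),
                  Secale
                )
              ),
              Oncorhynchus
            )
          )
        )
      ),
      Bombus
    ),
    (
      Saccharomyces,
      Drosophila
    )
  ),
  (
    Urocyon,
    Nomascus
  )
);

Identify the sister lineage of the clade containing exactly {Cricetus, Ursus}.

Secale

The clade containing exactly {Cricetus, Ursus} attaches to the tree at the node subtending ((Ursus,Cricetus),Secale).
The other lineage descending from that same node — the sister group — is the single tip Secale.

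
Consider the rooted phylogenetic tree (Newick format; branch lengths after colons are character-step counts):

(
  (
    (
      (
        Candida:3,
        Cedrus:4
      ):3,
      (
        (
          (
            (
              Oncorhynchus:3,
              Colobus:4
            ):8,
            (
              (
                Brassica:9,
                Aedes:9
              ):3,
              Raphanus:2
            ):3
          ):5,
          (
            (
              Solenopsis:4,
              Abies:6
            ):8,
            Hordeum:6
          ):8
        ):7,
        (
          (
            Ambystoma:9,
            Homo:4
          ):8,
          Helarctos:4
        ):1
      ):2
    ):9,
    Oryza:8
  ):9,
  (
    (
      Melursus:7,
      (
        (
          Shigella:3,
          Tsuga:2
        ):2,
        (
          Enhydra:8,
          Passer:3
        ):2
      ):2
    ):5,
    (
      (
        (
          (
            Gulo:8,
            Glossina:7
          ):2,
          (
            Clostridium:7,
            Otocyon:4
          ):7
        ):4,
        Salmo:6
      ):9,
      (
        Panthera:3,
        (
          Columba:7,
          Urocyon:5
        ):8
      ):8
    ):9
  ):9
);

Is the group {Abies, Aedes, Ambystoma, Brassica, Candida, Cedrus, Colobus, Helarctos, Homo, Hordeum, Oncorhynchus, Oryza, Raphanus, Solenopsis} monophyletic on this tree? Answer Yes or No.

The most recent common ancestor of these taxa subtends (((Candida,Cedrus),((((Oncorhynchus,Colobus),((Brassica,Aedes),Raphanus)),((Solenopsis,Abies),Hordeum)),((Ambystoma,Homo),Helarctos))),Oryza).
That clade has exactly 14 tips — every listed taxon and nothing else — so the group is monophyletic.

Yes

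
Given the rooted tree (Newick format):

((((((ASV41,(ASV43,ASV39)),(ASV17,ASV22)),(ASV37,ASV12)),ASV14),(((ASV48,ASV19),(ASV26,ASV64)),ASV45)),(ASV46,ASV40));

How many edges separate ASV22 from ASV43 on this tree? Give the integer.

5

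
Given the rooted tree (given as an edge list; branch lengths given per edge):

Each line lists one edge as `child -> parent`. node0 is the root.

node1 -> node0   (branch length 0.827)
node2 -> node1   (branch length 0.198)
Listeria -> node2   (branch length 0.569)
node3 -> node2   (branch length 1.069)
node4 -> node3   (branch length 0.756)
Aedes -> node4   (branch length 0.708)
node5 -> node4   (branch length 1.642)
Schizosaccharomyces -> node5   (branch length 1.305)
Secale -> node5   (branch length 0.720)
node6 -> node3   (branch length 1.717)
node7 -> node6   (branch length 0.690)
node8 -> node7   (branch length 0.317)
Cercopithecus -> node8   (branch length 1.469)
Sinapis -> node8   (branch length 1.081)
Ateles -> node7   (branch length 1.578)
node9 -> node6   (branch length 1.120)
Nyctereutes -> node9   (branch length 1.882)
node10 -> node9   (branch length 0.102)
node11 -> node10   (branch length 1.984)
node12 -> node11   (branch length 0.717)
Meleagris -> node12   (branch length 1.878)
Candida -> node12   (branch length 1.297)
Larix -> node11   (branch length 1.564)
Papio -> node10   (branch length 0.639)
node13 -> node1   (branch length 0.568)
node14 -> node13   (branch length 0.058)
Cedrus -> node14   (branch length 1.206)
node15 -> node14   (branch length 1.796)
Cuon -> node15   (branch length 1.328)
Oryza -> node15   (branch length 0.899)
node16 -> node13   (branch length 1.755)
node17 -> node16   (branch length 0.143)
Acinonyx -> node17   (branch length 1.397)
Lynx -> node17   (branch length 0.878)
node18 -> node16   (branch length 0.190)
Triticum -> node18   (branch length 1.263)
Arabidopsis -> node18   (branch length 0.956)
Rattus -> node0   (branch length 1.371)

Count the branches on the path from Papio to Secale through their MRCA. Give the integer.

7

The MRCA of Papio and Secale is the node subtending ((Aedes,(Schizosaccharomyces,Secale)),(((Cercopithecus,Sinapis),Ateles),(Nyctereutes,(((Meleagris,Candida),Larix),Papio)))).
From Papio up to that node: 4 branches. From Secale up to the same node: 3 branches. Total: 4 + 3 = 7.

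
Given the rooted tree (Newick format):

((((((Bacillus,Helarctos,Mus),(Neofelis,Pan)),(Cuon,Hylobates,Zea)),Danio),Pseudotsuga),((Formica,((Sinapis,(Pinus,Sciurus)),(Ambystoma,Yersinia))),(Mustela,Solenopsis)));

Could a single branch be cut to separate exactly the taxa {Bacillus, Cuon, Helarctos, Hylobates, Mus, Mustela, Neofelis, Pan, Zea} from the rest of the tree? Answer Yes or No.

No

The MRCA of the listed taxa is the root, so the smallest clade containing them is the whole tree.
That clade also contains Ambystoma, Danio, Formica, Pinus, Pseudotsuga, Sciurus, Sinapis, Solenopsis, Yersinia, which are not in the proposed group, so the group is not monophyletic.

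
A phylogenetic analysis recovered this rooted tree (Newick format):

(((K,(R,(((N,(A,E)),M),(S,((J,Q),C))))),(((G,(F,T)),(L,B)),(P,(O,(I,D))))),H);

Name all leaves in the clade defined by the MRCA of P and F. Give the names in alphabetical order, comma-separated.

Tracing P: it sits inside (P,(O,(I,D))).
Tracing F: it sits inside (F,T).
The smallest clade enclosing both is (((G,(F,T)),(L,B)),(P,(O,(I,D)))); the answer is its 9 terminal taxa in alphabetical order.

B, D, F, G, I, L, O, P, T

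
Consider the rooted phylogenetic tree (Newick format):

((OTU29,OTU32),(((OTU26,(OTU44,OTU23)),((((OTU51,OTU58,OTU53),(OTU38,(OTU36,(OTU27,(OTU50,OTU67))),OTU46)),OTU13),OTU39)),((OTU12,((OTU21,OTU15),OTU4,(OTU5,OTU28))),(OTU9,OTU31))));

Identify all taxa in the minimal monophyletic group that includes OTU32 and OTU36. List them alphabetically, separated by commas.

OTU12, OTU13, OTU15, OTU21, OTU23, OTU26, OTU27, OTU28, OTU29, OTU31, OTU32, OTU36, OTU38, OTU39, OTU4, OTU44, OTU46, OTU5, OTU50, OTU51, OTU53, OTU58, OTU67, OTU9

Tracing OTU32: it sits inside (OTU29,OTU32).
Tracing OTU36: it sits inside (OTU36,(OTU27,(OTU50,OTU67))).
The smallest clade enclosing both is the whole tree (their MRCA is the root), so the answer is all 24 tips in alphabetical order.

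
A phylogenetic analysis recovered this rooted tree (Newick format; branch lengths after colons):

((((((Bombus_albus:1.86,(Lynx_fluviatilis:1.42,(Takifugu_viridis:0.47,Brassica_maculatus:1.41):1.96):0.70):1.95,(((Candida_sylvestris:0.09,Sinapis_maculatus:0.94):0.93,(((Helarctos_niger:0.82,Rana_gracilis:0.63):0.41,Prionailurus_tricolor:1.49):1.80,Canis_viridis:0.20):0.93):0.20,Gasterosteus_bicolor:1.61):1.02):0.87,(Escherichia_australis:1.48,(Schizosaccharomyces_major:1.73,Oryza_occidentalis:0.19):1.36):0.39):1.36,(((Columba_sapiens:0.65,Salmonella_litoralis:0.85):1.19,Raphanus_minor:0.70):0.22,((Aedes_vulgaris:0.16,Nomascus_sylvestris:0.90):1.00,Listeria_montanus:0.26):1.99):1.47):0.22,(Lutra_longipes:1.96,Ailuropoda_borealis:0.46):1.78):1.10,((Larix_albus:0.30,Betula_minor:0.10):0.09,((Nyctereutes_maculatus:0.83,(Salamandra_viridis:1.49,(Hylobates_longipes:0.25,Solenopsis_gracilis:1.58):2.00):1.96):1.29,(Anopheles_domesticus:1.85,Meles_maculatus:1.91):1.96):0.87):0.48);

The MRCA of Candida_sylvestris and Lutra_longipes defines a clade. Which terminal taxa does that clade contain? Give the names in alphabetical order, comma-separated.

Aedes_vulgaris, Ailuropoda_borealis, Bombus_albus, Brassica_maculatus, Candida_sylvestris, Canis_viridis, Columba_sapiens, Escherichia_australis, Gasterosteus_bicolor, Helarctos_niger, Listeria_montanus, Lutra_longipes, Lynx_fluviatilis, Nomascus_sylvestris, Oryza_occidentalis, Prionailurus_tricolor, Rana_gracilis, Raphanus_minor, Salmonella_litoralis, Schizosaccharomyces_major, Sinapis_maculatus, Takifugu_viridis

Tracing Candida_sylvestris: it sits inside (Candida_sylvestris,Sinapis_maculatus).
Tracing Lutra_longipes: it sits inside (Lutra_longipes,Ailuropoda_borealis).
The smallest clade enclosing both is (((((Bombus_albus,(Lynx_fluviatilis,(Takifugu_viridis,Brassica_maculatus))),(((Candida_sylvestris,Sinapis_maculatus),(((Helarctos_niger,Rana_gracilis),Prionailurus_tricolor),Canis_viridis)),Gasterosteus_bicolor)),(Escherichia_australis,(Schizosaccharomyces_major,Oryza_occidentalis))),(((Columba_sapiens,Salmonella_litoralis),Raphanus_minor),((Aedes_vulgaris,Nomascus_sylvestris),Listeria_montanus))),(Lutra_longipes,Ailuropoda_borealis)); the answer is its 22 terminal taxa in alphabetical order.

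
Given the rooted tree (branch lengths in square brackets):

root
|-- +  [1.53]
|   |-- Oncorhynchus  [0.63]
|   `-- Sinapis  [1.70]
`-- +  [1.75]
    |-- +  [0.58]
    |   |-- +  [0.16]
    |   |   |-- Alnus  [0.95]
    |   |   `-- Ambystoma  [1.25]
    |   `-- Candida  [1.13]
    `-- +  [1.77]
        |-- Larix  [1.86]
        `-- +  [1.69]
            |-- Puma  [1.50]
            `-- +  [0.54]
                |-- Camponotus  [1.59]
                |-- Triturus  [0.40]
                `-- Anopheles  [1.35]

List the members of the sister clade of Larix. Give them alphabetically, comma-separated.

Anopheles, Camponotus, Puma, Triturus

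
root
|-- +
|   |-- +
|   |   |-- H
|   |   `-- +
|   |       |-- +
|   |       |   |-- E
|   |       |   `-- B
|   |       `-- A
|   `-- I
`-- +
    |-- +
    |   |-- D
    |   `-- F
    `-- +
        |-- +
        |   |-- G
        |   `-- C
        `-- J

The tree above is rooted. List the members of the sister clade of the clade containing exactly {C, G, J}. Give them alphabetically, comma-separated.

D, F

The clade containing exactly {C, G, J} attaches to the tree at the node subtending ((D,F),((G,C),J)).
The other lineage descending from that same node — the sister group — is (D,F); its 2 tips in alphabetical order are the answer.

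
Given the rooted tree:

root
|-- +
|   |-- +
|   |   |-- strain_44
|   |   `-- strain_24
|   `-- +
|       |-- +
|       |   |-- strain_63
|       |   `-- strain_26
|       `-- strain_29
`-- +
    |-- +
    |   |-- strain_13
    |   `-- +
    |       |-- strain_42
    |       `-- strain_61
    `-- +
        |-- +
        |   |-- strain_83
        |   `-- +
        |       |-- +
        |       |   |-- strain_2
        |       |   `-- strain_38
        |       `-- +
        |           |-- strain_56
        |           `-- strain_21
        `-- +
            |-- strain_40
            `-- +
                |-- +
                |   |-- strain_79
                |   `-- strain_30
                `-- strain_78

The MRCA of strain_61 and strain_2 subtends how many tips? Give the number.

12

The MRCA of strain_61 and strain_2 is the node subtending ((strain_13,(strain_42,strain_61)),((strain_83,((strain_2,strain_38),(strain_56,strain_21))),(strain_40,((strain_79,strain_30),strain_78)))).
That clade contains 12 terminal taxa: strain_13, strain_2, strain_21, strain_30, strain_38, strain_40, strain_42, strain_56, strain_61, strain_78, strain_79, strain_83.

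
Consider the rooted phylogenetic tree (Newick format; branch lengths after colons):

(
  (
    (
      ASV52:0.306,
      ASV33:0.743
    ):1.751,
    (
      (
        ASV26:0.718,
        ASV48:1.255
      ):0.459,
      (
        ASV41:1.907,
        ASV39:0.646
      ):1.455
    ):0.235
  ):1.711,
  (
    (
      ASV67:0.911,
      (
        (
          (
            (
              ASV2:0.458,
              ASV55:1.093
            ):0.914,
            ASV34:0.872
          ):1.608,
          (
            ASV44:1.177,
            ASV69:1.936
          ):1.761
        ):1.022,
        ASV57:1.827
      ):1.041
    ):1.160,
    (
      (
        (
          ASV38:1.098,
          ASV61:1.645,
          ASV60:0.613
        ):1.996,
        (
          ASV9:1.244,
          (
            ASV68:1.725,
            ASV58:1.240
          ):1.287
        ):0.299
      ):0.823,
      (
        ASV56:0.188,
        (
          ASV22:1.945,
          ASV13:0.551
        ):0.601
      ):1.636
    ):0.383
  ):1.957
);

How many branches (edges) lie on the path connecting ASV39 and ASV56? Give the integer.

The MRCA of ASV39 and ASV56 is the root of the tree.
From ASV39 up to that node: 4 branches. From ASV56 up to the same node: 4 branches. Total: 4 + 4 = 8.

8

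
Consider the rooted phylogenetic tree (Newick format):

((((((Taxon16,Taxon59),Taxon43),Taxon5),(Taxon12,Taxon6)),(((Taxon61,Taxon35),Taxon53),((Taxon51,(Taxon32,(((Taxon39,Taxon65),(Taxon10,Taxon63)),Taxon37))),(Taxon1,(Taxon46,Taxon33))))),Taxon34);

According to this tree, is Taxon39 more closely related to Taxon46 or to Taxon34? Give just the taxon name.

Taxon46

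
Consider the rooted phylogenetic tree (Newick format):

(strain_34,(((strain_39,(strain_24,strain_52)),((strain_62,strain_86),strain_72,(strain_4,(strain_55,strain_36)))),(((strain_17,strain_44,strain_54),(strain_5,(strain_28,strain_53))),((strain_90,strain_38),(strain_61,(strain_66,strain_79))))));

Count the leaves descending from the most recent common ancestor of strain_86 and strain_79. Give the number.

20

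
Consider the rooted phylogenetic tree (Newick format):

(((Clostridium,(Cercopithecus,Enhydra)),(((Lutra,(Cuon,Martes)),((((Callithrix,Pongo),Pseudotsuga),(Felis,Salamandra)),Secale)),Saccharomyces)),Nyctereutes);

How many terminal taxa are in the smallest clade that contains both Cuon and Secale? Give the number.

The MRCA of Cuon and Secale is the node subtending ((Lutra,(Cuon,Martes)),((((Callithrix,Pongo),Pseudotsuga),(Felis,Salamandra)),Secale)).
That clade contains 9 terminal taxa: Callithrix, Cuon, Felis, Lutra, Martes, Pongo, Pseudotsuga, Salamandra, Secale.

9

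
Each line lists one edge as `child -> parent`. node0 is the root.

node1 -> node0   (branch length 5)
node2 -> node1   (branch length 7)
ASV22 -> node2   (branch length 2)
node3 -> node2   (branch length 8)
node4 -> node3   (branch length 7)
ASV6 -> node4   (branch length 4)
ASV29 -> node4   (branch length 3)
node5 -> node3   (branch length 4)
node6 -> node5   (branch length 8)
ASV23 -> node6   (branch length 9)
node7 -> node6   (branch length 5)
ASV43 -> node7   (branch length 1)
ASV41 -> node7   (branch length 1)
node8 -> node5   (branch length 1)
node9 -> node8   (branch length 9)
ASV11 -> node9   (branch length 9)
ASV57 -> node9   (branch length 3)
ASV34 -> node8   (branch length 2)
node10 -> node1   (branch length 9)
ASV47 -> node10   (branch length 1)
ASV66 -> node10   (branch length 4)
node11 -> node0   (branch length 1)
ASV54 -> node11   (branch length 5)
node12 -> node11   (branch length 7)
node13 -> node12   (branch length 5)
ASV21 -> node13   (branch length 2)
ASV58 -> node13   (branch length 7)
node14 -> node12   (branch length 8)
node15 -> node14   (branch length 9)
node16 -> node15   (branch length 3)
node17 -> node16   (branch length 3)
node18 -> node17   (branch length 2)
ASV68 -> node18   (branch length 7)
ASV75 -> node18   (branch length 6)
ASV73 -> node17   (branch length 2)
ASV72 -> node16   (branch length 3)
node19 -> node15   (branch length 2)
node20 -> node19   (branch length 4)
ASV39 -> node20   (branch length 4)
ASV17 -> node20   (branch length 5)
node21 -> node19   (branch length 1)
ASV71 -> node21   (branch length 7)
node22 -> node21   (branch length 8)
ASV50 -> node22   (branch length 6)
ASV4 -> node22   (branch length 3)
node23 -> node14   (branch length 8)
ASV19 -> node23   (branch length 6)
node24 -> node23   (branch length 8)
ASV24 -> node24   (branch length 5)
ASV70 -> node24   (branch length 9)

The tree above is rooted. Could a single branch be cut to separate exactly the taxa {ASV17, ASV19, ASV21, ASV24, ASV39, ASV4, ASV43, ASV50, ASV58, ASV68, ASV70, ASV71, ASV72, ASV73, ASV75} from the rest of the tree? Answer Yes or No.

No

The MRCA of the listed taxa is the root, so the smallest clade containing them is the whole tree.
That clade also contains ASV11, ASV22, ASV23, ASV29, ASV34, ASV41, ASV47, ASV54, ASV57, ASV6, ASV66, which are not in the proposed group, so the group is not monophyletic.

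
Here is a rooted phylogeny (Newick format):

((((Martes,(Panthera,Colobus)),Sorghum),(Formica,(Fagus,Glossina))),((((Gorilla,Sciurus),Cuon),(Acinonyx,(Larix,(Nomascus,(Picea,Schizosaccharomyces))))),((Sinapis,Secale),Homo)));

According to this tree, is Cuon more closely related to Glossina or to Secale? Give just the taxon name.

Secale

The MRCA of Cuon and Secale subtends ((((Gorilla,Sciurus),Cuon),(Acinonyx,(Larix,(Nomascus,(Picea,Schizosaccharomyces))))),((Sinapis,Secale),Homo)) (11 taxa).
The MRCA of Cuon and Glossina is the root, subtending the entire tree (18 taxa).
The first is nested inside the second, so Cuon shares a more recent common ancestor with Secale.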